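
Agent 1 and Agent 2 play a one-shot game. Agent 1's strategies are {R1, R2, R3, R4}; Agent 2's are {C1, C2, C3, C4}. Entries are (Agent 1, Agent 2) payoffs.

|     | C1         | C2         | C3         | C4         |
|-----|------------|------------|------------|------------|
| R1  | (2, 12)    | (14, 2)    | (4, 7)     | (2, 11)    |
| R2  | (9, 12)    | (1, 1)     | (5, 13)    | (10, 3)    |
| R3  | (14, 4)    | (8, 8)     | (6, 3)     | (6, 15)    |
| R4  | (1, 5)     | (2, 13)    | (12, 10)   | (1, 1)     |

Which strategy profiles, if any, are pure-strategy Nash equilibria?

Find each player's best response to every opponent strategy; NE are the intersections.
Agent 1's best responses — vs C1: R3 (payoff 14); vs C2: R1 (payoff 14); vs C3: R4 (payoff 12); vs C4: R2 (payoff 10).
Agent 2's best responses — vs R1: C1 (payoff 12); vs R2: C3 (payoff 13); vs R3: C4 (payoff 15); vs R4: C2 (payoff 13).
No cell has both players best-responding. For instance, Agent 1's best reply to C3 is R4, but against R4 Agent 2 prefers C2 over C3.

No pure-strategy Nash equilibrium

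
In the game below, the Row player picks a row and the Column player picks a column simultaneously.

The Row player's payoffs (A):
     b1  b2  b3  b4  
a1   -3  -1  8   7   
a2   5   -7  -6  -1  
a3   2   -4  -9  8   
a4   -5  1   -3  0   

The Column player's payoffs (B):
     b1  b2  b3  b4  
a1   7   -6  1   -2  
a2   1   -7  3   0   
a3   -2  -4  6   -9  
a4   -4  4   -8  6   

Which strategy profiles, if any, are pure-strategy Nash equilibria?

A profile is a Nash equilibrium when each player is best-responding to the other.
The Row player's best responses — vs b1: a2 (payoff 5); vs b2: a4 (payoff 1); vs b3: a1 (payoff 8); vs b4: a3 (payoff 8).
The Column player's best responses — vs a1: b1 (payoff 7); vs a2: b3 (payoff 3); vs a3: b3 (payoff 6); vs a4: b4 (payoff 6).
No cell has both players best-responding. For instance, the Row player's best reply to b4 is a3, but against a3 the Column player prefers b3 over b4.

None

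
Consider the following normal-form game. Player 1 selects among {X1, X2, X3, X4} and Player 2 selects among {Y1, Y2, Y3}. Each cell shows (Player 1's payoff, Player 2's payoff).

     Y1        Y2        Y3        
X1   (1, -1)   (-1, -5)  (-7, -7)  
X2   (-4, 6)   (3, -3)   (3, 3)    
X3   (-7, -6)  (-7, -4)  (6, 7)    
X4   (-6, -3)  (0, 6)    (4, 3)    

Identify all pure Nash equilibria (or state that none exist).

(X1, Y1) and (X3, Y3)

Check mutual best responses: a cell is a NE iff neither player can gain by unilaterally deviating.
Player 1's best responses — vs Y1: X1 (payoff 1); vs Y2: X2 (payoff 3); vs Y3: X3 (payoff 6).
Player 2's best responses — vs X1: Y1 (payoff -1); vs X2: Y1 (payoff 6); vs X3: Y3 (payoff 7); vs X4: Y2 (payoff 6).
Mutual best responses occur at (X1, Y1) and (X3, Y3); at each, neither player gains by switching.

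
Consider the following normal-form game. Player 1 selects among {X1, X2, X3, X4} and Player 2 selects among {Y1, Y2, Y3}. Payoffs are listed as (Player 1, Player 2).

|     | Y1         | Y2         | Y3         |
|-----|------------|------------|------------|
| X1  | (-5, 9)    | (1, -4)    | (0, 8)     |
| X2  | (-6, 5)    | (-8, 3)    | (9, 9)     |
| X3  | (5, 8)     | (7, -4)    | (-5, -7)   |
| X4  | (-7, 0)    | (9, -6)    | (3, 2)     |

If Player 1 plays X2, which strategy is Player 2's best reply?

Y3

With Player 1 fixed at X2, Player 2's payoffs are: Y1 → 5, Y2 → 3, Y3 → 9.
The maximum is 9, achieved by Y3.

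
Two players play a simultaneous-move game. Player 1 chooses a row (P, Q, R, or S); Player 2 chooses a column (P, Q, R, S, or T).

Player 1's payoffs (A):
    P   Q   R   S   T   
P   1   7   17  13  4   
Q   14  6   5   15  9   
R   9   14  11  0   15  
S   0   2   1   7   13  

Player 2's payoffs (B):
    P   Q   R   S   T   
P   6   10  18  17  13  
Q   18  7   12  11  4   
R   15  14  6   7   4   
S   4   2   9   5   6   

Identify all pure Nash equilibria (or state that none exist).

(P, R) and (Q, P)

A profile is a Nash equilibrium when each player is best-responding to the other.
Player 1's best responses — vs P: Q (payoff 14); vs Q: R (payoff 14); vs R: P (payoff 17); vs S: Q (payoff 15); vs T: R (payoff 15).
Player 2's best responses — vs P: R (payoff 18); vs Q: P (payoff 18); vs R: P (payoff 15); vs S: R (payoff 9).
Mutual best responses occur at (P, R) and (Q, P); at each, neither player gains by switching.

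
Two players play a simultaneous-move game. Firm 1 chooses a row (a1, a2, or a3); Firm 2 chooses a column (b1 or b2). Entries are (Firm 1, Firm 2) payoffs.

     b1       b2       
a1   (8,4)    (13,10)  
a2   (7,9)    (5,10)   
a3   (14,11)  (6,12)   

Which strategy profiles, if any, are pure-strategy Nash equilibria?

(a1, b2)

Find each player's best response to every opponent strategy; NE are the intersections.
Firm 1's best responses — vs b1: a3 (payoff 14); vs b2: a1 (payoff 13).
Firm 2's best responses — vs a1: b2 (payoff 10); vs a2: b2 (payoff 10); vs a3: b2 (payoff 12).
The only mutual best response is (a1, b2); neither player gains by switching there.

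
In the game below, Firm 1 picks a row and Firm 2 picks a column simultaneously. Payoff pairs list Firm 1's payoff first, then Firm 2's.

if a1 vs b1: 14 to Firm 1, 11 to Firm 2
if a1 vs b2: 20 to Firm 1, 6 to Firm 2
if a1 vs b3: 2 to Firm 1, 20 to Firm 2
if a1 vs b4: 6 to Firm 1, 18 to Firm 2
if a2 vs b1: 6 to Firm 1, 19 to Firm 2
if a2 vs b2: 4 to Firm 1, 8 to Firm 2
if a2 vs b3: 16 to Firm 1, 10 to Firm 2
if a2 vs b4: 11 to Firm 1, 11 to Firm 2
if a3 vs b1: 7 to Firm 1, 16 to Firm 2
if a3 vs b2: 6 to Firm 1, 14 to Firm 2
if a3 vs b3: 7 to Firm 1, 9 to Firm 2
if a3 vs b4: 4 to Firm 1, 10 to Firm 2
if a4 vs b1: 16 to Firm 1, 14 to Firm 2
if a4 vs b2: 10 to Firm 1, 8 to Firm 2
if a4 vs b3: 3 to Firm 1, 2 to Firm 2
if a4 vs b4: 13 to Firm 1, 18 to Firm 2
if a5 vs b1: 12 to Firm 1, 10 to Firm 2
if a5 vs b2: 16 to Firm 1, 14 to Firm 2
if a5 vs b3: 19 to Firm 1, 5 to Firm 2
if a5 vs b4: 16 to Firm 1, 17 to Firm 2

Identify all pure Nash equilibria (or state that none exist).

(a5, b4)

A profile is a Nash equilibrium when each player is best-responding to the other.
Firm 1's best responses — vs b1: a4 (payoff 16); vs b2: a1 (payoff 20); vs b3: a5 (payoff 19); vs b4: a5 (payoff 16).
Firm 2's best responses — vs a1: b3 (payoff 20); vs a2: b1 (payoff 19); vs a3: b1 (payoff 16); vs a4: b4 (payoff 18); vs a5: b4 (payoff 17).
The only mutual best response is (a5, b4); neither player gains by switching there.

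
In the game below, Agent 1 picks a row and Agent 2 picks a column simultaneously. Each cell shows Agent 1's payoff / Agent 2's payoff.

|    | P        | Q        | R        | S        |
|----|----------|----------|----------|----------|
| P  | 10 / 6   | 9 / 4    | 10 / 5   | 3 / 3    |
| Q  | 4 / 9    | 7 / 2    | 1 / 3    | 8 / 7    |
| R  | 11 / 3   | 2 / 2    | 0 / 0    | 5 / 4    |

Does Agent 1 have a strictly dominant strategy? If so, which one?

No strictly dominant strategy

Check whether one of Agent 1's strategies beats all alternatives regardless of what the opponent does.
P is not dominant: against P, R gives 11 > 10.
Q is not dominant: against P, P gives 10 > 4.
R is not dominant: against Q, P gives 9 > 2.
No single strategy is best against every opponent action.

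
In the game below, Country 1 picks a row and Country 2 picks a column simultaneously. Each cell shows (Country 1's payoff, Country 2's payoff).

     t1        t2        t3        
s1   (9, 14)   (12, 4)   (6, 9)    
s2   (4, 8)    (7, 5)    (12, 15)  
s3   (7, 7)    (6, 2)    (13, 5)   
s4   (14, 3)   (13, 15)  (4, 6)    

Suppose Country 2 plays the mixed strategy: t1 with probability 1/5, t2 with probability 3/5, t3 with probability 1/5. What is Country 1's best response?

s4

Compute Country 1's expected payoff from each pure strategy against the given mix.
s1: (1/5)·9 + (3/5)·12 + (1/5)·6 = 51/5
s2: (1/5)·4 + (3/5)·7 + (1/5)·12 = 37/5
s3: (1/5)·7 + (3/5)·6 + (1/5)·13 = 38/5
s4: (1/5)·14 + (3/5)·13 + (1/5)·4 = 57/5
Highest expected payoff is 57/5, from s4.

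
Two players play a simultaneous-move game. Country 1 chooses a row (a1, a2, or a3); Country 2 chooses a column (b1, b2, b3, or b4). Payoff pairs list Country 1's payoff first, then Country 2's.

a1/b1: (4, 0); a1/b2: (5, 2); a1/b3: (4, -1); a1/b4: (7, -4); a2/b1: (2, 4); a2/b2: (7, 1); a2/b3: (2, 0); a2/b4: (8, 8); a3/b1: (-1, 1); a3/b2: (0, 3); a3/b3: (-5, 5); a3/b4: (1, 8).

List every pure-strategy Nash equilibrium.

(a2, b4)

Find each player's best response to every opponent strategy; NE are the intersections.
Country 1's best responses — vs b1: a1 (payoff 4); vs b2: a2 (payoff 7); vs b3: a1 (payoff 4); vs b4: a2 (payoff 8).
Country 2's best responses — vs a1: b2 (payoff 2); vs a2: b4 (payoff 8); vs a3: b4 (payoff 8).
The only mutual best response is (a2, b4); neither player gains by switching there.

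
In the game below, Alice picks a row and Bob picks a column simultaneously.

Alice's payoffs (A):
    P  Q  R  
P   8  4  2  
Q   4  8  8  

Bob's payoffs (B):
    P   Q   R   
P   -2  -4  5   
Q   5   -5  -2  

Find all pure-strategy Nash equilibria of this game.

Check mutual best responses: a cell is a NE iff neither player can gain by unilaterally deviating.
Alice's best responses — vs P: P (payoff 8); vs Q: Q (payoff 8); vs R: Q (payoff 8).
Bob's best responses — vs P: R (payoff 5); vs Q: P (payoff 5).
No cell has both players best-responding. For instance, Alice's best reply to Q is Q, but against Q Bob prefers P over Q.

No pure-strategy Nash equilibrium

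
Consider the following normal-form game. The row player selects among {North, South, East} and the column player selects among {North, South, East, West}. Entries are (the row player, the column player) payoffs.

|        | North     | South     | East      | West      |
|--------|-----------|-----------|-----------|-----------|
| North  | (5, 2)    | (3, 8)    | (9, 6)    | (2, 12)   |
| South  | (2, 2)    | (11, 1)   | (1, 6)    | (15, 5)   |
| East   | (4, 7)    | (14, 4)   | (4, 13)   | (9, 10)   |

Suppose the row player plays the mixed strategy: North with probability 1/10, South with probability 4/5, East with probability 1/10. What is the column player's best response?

Compute the column player's expected payoff from each pure strategy against the given mix.
North: (1/10)·2 + (4/5)·2 + (1/10)·7 = 5/2
South: (1/10)·8 + (4/5)·1 + (1/10)·4 = 2
East: (1/10)·6 + (4/5)·6 + (1/10)·13 = 67/10
West: (1/10)·12 + (4/5)·5 + (1/10)·10 = 31/5
Highest expected payoff is 67/10, from East.

East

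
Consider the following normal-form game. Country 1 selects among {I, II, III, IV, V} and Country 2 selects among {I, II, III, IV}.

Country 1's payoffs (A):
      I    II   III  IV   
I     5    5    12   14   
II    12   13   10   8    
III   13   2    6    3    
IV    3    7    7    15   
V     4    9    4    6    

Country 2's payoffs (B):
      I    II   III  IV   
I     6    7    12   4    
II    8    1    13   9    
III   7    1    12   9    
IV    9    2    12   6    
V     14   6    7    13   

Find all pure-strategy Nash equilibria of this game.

(I, III)

A profile is a Nash equilibrium when each player is best-responding to the other.
Country 1's best responses — vs I: III (payoff 13); vs II: II (payoff 13); vs III: I (payoff 12); vs IV: IV (payoff 15).
Country 2's best responses — vs I: III (payoff 12); vs II: III (payoff 13); vs III: III (payoff 12); vs IV: III (payoff 12); vs V: I (payoff 14).
The only mutual best response is (I, III); neither player gains by switching there.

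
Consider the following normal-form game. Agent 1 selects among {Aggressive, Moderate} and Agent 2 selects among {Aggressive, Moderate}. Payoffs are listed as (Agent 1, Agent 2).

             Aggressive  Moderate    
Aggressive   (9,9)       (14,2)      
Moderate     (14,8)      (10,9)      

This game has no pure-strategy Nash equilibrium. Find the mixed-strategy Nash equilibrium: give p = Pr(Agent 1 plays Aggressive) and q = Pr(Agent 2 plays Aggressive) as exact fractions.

Each player's mixing probability is pinned down by making the *other* player indifferent.
Agent 2 indifferent between Aggressive and Moderate: p·9 + (1−p)·8 = p·2 + (1−p)·9 ⟹ 8 + 1p = 9 + (-7)p ⟹ p = 1/8.
Agent 1 indifferent between Aggressive and Moderate: q·9 + (1−q)·14 = q·14 + (1−q)·10 ⟹ 14 + (-5)q = 10 + 4q ⟹ q = 4/9.

p = 1/8, q = 4/9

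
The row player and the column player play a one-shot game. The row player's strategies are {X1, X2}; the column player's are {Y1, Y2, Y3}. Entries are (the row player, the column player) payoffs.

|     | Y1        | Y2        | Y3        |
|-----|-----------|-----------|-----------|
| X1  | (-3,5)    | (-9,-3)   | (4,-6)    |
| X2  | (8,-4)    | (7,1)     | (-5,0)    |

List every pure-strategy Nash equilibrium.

(X2, Y2)

Find each player's best response to every opponent strategy; NE are the intersections.
The row player's best responses — vs Y1: X2 (payoff 8); vs Y2: X2 (payoff 7); vs Y3: X1 (payoff 4).
The column player's best responses — vs X1: Y1 (payoff 5); vs X2: Y2 (payoff 1).
The only mutual best response is (X2, Y2); neither player gains by switching there.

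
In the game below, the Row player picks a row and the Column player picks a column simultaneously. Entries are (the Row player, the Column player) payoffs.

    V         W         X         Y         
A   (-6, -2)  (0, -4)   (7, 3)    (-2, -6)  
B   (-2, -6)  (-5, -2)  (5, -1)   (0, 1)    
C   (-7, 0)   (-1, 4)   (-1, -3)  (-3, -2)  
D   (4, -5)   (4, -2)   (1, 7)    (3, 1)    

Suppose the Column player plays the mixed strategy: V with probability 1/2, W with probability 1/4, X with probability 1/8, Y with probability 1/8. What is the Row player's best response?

The Row player's best reply maximizes expected payoff against the mix.
A: (1/2)·(-6) + (1/4)·0 + (1/8)·7 + (1/8)·(-2) = -19/8
B: (1/2)·(-2) + (1/4)·(-5) + (1/8)·5 + (1/8)·0 = -13/8
C: (1/2)·(-7) + (1/4)·(-1) + (1/8)·(-1) + (1/8)·(-3) = -17/4
D: (1/2)·4 + (1/4)·4 + (1/8)·1 + (1/8)·3 = 7/2
Highest expected payoff is 7/2, from D.

D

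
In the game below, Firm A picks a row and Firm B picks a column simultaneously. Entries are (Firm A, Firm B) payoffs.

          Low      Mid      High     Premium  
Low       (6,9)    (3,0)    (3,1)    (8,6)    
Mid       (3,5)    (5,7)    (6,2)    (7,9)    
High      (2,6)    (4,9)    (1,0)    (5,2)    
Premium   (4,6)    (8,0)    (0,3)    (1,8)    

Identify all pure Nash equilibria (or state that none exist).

(Low, Low)

Check mutual best responses: a cell is a NE iff neither player can gain by unilaterally deviating.
Firm A's best responses — vs Low: Low (payoff 6); vs Mid: Premium (payoff 8); vs High: Mid (payoff 6); vs Premium: Low (payoff 8).
Firm B's best responses — vs Low: Low (payoff 9); vs Mid: Premium (payoff 9); vs High: Mid (payoff 9); vs Premium: Premium (payoff 8).
The only mutual best response is (Low, Low); neither player gains by switching there.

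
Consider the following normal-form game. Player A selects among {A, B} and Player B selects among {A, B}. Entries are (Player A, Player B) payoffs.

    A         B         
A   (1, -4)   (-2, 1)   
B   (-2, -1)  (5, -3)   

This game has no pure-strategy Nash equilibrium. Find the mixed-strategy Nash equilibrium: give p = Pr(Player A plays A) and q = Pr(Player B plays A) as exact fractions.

p = 2/7, q = 7/10

Each player's mixing probability is pinned down by making the *other* player indifferent.
Player B indifferent between A and B: p·(-4) + (1−p)·(-1) = p·1 + (1−p)·(-3) ⟹ (-1) + (-3)p = (-3) + 4p ⟹ p = 2/7.
Player A indifferent between A and B: q·1 + (1−q)·(-2) = q·(-2) + (1−q)·5 ⟹ (-2) + 3q = 5 + (-7)q ⟹ q = 7/10.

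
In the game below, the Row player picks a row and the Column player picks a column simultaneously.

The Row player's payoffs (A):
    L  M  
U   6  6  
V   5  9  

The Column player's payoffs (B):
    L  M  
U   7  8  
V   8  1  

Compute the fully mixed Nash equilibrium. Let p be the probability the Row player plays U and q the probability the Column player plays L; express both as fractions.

In a mixed NE each player is indifferent between their pure strategies, so the opponent's mix sets the indifference.
The Column player indifferent between L and M: p·7 + (1−p)·8 = p·8 + (1−p)·1 ⟹ 8 + (-1)p = 1 + 7p ⟹ p = 7/8.
The Row player indifferent between U and V: q·6 + (1−q)·6 = q·5 + (1−q)·9 ⟹ 6 + 0q = 9 + (-4)q ⟹ q = 3/4.

p = 7/8, q = 3/4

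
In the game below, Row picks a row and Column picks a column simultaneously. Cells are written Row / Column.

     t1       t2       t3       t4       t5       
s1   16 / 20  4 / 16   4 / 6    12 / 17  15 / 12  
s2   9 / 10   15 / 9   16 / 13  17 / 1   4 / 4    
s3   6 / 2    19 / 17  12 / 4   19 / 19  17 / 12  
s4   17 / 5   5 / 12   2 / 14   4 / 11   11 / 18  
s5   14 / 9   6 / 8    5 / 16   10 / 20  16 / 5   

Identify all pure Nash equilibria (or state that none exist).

(s2, t3) and (s3, t4)

A profile is a Nash equilibrium when each player is best-responding to the other.
Row's best responses — vs t1: s4 (payoff 17); vs t2: s3 (payoff 19); vs t3: s2 (payoff 16); vs t4: s3 (payoff 19); vs t5: s3 (payoff 17).
Column's best responses — vs s1: t1 (payoff 20); vs s2: t3 (payoff 13); vs s3: t4 (payoff 19); vs s4: t5 (payoff 18); vs s5: t4 (payoff 20).
Mutual best responses occur at (s2, t3) and (s3, t4); at each, neither player gains by switching.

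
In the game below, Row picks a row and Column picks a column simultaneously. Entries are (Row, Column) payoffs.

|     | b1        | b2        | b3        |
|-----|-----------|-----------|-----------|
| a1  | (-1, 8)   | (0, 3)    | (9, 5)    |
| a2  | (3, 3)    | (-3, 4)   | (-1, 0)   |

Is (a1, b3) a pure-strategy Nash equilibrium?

No

Holding Column at b3: Row gets 9 from a1, versus -1 from a2. No profitable deviation for Row.
Holding Row at a1: Column gets 5 from b3 but could get 8 by switching to b1. Column has a profitable deviation.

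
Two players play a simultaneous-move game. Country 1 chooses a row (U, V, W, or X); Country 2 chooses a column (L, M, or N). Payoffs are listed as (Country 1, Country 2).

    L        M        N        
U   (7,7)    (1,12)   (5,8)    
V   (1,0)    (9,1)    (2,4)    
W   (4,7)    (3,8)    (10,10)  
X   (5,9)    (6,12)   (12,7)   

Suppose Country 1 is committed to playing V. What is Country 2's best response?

With Country 1 fixed at V, Country 2's payoffs are: L → 0, M → 1, N → 4.
The maximum is 4, achieved by N.

N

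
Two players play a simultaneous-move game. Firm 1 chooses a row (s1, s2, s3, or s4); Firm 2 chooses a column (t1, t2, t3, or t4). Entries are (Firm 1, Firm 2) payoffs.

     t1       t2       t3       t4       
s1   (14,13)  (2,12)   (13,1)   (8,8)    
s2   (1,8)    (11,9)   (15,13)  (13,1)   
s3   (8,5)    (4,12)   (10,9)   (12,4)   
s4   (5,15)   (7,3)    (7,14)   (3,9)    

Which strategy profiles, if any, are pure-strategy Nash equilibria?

A profile is a Nash equilibrium when each player is best-responding to the other.
Firm 1's best responses — vs t1: s1 (payoff 14); vs t2: s2 (payoff 11); vs t3: s2 (payoff 15); vs t4: s2 (payoff 13).
Firm 2's best responses — vs s1: t1 (payoff 13); vs s2: t3 (payoff 13); vs s3: t2 (payoff 12); vs s4: t1 (payoff 15).
Mutual best responses occur at (s1, t1) and (s2, t3); at each, neither player gains by switching.

(s1, t1) and (s2, t3)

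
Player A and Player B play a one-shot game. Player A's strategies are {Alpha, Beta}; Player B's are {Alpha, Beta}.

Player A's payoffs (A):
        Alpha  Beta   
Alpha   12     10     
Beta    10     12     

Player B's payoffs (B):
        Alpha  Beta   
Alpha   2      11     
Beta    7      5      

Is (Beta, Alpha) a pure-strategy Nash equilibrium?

Holding Player B at Alpha: Player A gets 10 from Beta but could get 12 by switching to Alpha. Player A has a profitable deviation.

No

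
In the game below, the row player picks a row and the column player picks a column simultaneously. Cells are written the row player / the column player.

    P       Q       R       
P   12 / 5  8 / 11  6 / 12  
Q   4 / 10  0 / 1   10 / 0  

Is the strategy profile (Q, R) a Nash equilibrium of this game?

Holding the column player at R: the row player gets 10 from Q, versus 6 from P. No profitable deviation for the row player.
Holding the row player at Q: the column player gets 0 from R but could get 10 by switching to P. The column player has a profitable deviation.

No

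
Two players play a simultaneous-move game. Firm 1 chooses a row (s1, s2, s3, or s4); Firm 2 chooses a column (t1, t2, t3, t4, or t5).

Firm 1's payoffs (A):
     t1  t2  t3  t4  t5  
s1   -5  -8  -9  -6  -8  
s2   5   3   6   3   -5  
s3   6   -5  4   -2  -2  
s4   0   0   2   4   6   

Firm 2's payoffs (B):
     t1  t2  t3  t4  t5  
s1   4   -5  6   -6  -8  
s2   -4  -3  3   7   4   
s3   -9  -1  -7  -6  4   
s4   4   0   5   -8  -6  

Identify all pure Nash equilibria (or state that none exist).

Find each player's best response to every opponent strategy; NE are the intersections.
Firm 1's best responses — vs t1: s3 (payoff 6); vs t2: s2 (payoff 3); vs t3: s2 (payoff 6); vs t4: s4 (payoff 4); vs t5: s4 (payoff 6).
Firm 2's best responses — vs s1: t3 (payoff 6); vs s2: t4 (payoff 7); vs s3: t5 (payoff 4); vs s4: t3 (payoff 5).
No cell has both players best-responding. For instance, Firm 1's best reply to t4 is s4, but against s4 Firm 2 prefers t3 over t4.

None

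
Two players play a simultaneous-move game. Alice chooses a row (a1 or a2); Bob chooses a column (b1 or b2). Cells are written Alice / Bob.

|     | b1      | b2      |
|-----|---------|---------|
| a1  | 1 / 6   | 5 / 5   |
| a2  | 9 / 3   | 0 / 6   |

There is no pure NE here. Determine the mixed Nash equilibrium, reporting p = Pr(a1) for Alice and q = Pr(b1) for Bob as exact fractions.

In a mixed NE each player is indifferent between their pure strategies, so the opponent's mix sets the indifference.
Bob indifferent between b1 and b2: p·6 + (1−p)·3 = p·5 + (1−p)·6 ⟹ 3 + 3p = 6 + (-1)p ⟹ p = 3/4.
Alice indifferent between a1 and a2: q·1 + (1−q)·5 = q·9 + (1−q)·0 ⟹ 5 + (-4)q = 0 + 9q ⟹ q = 5/13.

p = 3/4, q = 5/13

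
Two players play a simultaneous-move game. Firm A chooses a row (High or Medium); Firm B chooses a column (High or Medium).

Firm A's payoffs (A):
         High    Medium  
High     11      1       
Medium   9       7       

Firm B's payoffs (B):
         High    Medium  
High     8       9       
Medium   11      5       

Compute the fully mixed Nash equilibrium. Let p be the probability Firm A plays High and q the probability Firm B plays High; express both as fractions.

In a mixed NE each player is indifferent between their pure strategies, so the opponent's mix sets the indifference.
Firm B indifferent between High and Medium: p·8 + (1−p)·11 = p·9 + (1−p)·5 ⟹ 11 + (-3)p = 5 + 4p ⟹ p = 6/7.
Firm A indifferent between High and Medium: q·11 + (1−q)·1 = q·9 + (1−q)·7 ⟹ 1 + 10q = 7 + 2q ⟹ q = 3/4.

p = 6/7, q = 3/4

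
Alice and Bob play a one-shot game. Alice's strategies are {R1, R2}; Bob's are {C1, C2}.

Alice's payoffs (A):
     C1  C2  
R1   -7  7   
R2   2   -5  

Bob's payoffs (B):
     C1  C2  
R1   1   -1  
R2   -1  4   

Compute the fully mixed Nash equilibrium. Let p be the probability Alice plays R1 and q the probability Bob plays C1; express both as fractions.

Each player's mixing probability is pinned down by making the *other* player indifferent.
Bob indifferent between C1 and C2: p·1 + (1−p)·(-1) = p·(-1) + (1−p)·4 ⟹ (-1) + 2p = 4 + (-5)p ⟹ p = 5/7.
Alice indifferent between R1 and R2: q·(-7) + (1−q)·7 = q·2 + (1−q)·(-5) ⟹ 7 + (-14)q = (-5) + 7q ⟹ q = 4/7.

p = 5/7, q = 4/7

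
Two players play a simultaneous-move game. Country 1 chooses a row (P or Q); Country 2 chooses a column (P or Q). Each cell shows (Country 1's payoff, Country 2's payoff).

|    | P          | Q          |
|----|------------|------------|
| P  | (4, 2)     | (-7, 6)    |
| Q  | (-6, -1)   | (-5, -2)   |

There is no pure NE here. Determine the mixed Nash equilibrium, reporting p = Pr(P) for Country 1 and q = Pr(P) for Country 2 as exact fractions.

Each player's mixing probability is pinned down by making the *other* player indifferent.
Country 2 indifferent between P and Q: p·2 + (1−p)·(-1) = p·6 + (1−p)·(-2) ⟹ (-1) + 3p = (-2) + 8p ⟹ p = 1/5.
Country 1 indifferent between P and Q: q·4 + (1−q)·(-7) = q·(-6) + (1−q)·(-5) ⟹ (-7) + 11q = (-5) + (-1)q ⟹ q = 1/6.

p = 1/5, q = 1/6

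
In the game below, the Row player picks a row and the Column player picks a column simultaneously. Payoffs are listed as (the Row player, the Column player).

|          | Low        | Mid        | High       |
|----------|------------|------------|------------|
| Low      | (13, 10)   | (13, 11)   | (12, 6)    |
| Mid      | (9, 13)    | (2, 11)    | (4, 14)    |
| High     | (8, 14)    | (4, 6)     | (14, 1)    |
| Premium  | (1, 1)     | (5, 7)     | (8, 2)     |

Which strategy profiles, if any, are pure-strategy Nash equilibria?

(Low, Mid)

Find each player's best response to every opponent strategy; NE are the intersections.
The Row player's best responses — vs Low: Low (payoff 13); vs Mid: Low (payoff 13); vs High: High (payoff 14).
The Column player's best responses — vs Low: Mid (payoff 11); vs Mid: High (payoff 14); vs High: Low (payoff 14); vs Premium: Mid (payoff 7).
The only mutual best response is (Low, Mid); neither player gains by switching there.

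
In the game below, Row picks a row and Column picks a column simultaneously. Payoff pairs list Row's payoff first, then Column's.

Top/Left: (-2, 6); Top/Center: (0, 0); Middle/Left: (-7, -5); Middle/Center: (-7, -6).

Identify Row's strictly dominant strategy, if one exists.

Check whether one of Row's strategies beats all alternatives regardless of what the opponent does.
Top strictly dominates: vs Left: -2 > -7; vs Center: 0 > -7.

Top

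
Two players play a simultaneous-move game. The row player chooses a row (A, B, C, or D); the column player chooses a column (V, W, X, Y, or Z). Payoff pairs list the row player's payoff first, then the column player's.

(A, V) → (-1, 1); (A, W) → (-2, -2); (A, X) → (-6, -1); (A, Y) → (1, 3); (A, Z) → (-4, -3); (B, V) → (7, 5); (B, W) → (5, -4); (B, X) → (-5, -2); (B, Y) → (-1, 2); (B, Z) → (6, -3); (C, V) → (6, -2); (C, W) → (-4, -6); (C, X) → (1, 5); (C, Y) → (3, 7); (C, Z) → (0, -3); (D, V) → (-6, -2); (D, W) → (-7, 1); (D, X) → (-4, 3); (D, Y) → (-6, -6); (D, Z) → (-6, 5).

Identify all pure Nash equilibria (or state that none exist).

A profile is a Nash equilibrium when each player is best-responding to the other.
The row player's best responses — vs V: B (payoff 7); vs W: B (payoff 5); vs X: C (payoff 1); vs Y: C (payoff 3); vs Z: B (payoff 6).
The column player's best responses — vs A: Y (payoff 3); vs B: V (payoff 5); vs C: Y (payoff 7); vs D: Z (payoff 5).
Mutual best responses occur at (B, V) and (C, Y); at each, neither player gains by switching.

(B, V) and (C, Y)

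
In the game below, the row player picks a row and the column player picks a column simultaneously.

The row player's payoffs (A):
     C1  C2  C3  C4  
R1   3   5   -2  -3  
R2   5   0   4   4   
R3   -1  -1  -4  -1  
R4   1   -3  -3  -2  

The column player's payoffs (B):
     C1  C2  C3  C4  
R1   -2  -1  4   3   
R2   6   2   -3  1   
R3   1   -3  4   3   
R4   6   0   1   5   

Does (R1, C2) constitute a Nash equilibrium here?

Holding the column player at C2: the row player gets 5 from R1, versus 0 from R2, -1 from R3, -3 from R4. No profitable deviation for the row player.
Holding the row player at R1: the column player gets -1 from C2 but could get 4 by switching to C3. The column player has a profitable deviation.

No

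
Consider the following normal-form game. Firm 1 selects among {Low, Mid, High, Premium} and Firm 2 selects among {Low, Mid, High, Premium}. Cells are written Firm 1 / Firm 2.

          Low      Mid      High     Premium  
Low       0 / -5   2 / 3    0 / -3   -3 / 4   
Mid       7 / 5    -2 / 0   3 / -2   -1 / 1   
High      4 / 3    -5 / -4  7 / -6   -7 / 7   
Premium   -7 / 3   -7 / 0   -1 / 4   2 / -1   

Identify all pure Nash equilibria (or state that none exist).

(Mid, Low)

Find each player's best response to every opponent strategy; NE are the intersections.
Firm 1's best responses — vs Low: Mid (payoff 7); vs Mid: Low (payoff 2); vs High: High (payoff 7); vs Premium: Premium (payoff 2).
Firm 2's best responses — vs Low: Premium (payoff 4); vs Mid: Low (payoff 5); vs High: Premium (payoff 7); vs Premium: High (payoff 4).
The only mutual best response is (Mid, Low); neither player gains by switching there.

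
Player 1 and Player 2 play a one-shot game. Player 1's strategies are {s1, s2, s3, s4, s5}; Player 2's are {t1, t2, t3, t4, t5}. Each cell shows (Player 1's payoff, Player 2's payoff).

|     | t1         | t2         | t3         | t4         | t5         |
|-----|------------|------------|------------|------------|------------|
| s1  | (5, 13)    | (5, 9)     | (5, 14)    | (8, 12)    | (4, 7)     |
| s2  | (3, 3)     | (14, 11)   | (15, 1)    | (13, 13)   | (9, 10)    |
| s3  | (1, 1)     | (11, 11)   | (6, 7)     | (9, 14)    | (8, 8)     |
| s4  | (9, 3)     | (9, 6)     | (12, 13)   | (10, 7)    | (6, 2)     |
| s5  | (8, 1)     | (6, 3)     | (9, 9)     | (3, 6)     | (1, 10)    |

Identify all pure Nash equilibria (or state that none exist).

(s2, t4)

Check mutual best responses: a cell is a NE iff neither player can gain by unilaterally deviating.
Player 1's best responses — vs t1: s4 (payoff 9); vs t2: s2 (payoff 14); vs t3: s2 (payoff 15); vs t4: s2 (payoff 13); vs t5: s2 (payoff 9).
Player 2's best responses — vs s1: t3 (payoff 14); vs s2: t4 (payoff 13); vs s3: t4 (payoff 14); vs s4: t3 (payoff 13); vs s5: t5 (payoff 10).
The only mutual best response is (s2, t4); neither player gains by switching there.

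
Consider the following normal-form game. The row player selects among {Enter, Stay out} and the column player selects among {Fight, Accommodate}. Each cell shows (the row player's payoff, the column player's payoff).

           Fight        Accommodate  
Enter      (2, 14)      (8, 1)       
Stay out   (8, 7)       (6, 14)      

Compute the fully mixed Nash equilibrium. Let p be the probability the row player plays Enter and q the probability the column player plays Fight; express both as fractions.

p = 7/20, q = 1/4

Each player's mixing probability is pinned down by making the *other* player indifferent.
The column player indifferent between Fight and Accommodate: p·14 + (1−p)·7 = p·1 + (1−p)·14 ⟹ 7 + 7p = 14 + (-13)p ⟹ p = 7/20.
The row player indifferent between Enter and Stay out: q·2 + (1−q)·8 = q·8 + (1−q)·6 ⟹ 8 + (-6)q = 6 + 2q ⟹ q = 1/4.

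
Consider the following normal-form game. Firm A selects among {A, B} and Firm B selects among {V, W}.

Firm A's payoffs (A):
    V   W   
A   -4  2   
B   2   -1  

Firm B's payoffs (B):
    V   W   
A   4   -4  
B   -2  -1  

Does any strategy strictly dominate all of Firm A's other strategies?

No strictly dominant strategy

A strategy is strictly dominant if it gives Firm A a strictly higher payoff than every other strategy, against every choice by the opponent.
A is not dominant: against V, B gives 2 > -4.
B is not dominant: against W, A gives 2 > -1.
No single strategy is best against every opponent action.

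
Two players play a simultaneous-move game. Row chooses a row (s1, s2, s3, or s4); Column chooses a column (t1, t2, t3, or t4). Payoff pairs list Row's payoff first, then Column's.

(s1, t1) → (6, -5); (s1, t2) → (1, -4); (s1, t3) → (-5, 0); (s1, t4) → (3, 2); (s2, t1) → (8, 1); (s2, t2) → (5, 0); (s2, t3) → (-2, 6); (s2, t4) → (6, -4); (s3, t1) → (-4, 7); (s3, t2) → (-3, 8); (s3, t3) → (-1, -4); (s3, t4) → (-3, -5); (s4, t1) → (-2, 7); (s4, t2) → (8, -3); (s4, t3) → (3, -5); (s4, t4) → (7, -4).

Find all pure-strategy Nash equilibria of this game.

Check mutual best responses: a cell is a NE iff neither player can gain by unilaterally deviating.
Row's best responses — vs t1: s2 (payoff 8); vs t2: s4 (payoff 8); vs t3: s4 (payoff 3); vs t4: s4 (payoff 7).
Column's best responses — vs s1: t4 (payoff 2); vs s2: t3 (payoff 6); vs s3: t2 (payoff 8); vs s4: t1 (payoff 7).
No cell has both players best-responding. For instance, Row's best reply to t3 is s4, but against s4 Column prefers t1 over t3.

There is no pure-strategy Nash equilibrium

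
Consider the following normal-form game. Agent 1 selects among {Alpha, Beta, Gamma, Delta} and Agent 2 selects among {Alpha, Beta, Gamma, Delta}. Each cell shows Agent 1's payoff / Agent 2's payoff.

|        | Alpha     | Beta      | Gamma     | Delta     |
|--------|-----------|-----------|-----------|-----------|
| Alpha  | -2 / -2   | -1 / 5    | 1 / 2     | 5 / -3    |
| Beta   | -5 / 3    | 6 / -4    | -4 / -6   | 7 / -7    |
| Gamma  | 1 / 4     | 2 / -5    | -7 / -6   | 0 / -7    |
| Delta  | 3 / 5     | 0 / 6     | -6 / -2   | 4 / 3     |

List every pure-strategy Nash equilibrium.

Find each player's best response to every opponent strategy; NE are the intersections.
Agent 1's best responses — vs Alpha: Delta (payoff 3); vs Beta: Beta (payoff 6); vs Gamma: Alpha (payoff 1); vs Delta: Beta (payoff 7).
Agent 2's best responses — vs Alpha: Beta (payoff 5); vs Beta: Alpha (payoff 3); vs Gamma: Alpha (payoff 4); vs Delta: Beta (payoff 6).
No cell has both players best-responding. For instance, Agent 1's best reply to Beta is Beta, but against Beta Agent 2 prefers Alpha over Beta.

No pure-strategy Nash equilibrium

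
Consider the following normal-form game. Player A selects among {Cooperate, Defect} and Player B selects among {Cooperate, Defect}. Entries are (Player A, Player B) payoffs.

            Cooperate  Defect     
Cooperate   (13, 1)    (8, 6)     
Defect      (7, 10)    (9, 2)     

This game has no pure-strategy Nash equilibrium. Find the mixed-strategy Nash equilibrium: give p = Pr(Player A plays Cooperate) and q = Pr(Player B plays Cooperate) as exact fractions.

p = 8/13, q = 1/7

In a mixed NE each player is indifferent between their pure strategies, so the opponent's mix sets the indifference.
Player B indifferent between Cooperate and Defect: p·1 + (1−p)·10 = p·6 + (1−p)·2 ⟹ 10 + (-9)p = 2 + 4p ⟹ p = 8/13.
Player A indifferent between Cooperate and Defect: q·13 + (1−q)·8 = q·7 + (1−q)·9 ⟹ 8 + 5q = 9 + (-2)q ⟹ q = 1/7.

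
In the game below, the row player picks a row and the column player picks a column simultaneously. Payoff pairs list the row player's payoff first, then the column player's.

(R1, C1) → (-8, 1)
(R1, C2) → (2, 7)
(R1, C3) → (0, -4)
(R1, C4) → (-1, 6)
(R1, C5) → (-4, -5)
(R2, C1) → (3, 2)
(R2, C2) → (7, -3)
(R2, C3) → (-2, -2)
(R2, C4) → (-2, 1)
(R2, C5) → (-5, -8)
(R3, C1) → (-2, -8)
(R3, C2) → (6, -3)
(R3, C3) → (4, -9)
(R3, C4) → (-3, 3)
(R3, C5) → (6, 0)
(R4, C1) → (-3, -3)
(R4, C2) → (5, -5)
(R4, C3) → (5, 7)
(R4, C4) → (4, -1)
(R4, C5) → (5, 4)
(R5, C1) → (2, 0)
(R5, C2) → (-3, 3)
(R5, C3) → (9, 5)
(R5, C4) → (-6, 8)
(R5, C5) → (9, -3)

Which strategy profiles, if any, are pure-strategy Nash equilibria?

A profile is a Nash equilibrium when each player is best-responding to the other.
The row player's best responses — vs C1: R2 (payoff 3); vs C2: R2 (payoff 7); vs C3: R5 (payoff 9); vs C4: R4 (payoff 4); vs C5: R5 (payoff 9).
The column player's best responses — vs R1: C2 (payoff 7); vs R2: C1 (payoff 2); vs R3: C4 (payoff 3); vs R4: C3 (payoff 7); vs R5: C4 (payoff 8).
The only mutual best response is (R2, C1); neither player gains by switching there.

(R2, C1)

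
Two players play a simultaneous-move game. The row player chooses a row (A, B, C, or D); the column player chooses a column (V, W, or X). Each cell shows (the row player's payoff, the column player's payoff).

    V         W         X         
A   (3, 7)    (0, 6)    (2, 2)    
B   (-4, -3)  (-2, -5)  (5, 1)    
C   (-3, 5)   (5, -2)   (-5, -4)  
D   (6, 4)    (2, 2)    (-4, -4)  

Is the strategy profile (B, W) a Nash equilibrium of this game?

No

Holding the column player at W: the row player gets -2 from B but could get 5 by switching to C. The row player has a profitable deviation.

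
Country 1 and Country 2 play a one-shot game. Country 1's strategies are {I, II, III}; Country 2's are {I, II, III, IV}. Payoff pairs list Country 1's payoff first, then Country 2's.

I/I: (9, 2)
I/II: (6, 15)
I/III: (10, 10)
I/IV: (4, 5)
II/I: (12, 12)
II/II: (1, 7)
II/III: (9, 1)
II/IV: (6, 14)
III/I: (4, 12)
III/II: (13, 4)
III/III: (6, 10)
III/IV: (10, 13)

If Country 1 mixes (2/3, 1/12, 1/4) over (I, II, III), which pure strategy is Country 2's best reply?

Compute Country 2's expected payoff from each pure strategy against the given mix.
I: (2/3)·2 + (1/12)·12 + (1/4)·12 = 16/3
II: (2/3)·15 + (1/12)·7 + (1/4)·4 = 139/12
III: (2/3)·10 + (1/12)·1 + (1/4)·10 = 37/4
IV: (2/3)·5 + (1/12)·14 + (1/4)·13 = 31/4
Highest expected payoff is 139/12, from II.

II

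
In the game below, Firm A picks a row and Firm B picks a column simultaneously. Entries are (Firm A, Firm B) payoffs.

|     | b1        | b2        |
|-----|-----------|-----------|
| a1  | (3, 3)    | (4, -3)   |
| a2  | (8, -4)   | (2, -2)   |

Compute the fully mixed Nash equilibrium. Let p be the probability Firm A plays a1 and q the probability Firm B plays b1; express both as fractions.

Each player's mixing probability is pinned down by making the *other* player indifferent.
Firm B indifferent between b1 and b2: p·3 + (1−p)·(-4) = p·(-3) + (1−p)·(-2) ⟹ (-4) + 7p = (-2) + (-1)p ⟹ p = 1/4.
Firm A indifferent between a1 and a2: q·3 + (1−q)·4 = q·8 + (1−q)·2 ⟹ 4 + (-1)q = 2 + 6q ⟹ q = 2/7.

p = 1/4, q = 2/7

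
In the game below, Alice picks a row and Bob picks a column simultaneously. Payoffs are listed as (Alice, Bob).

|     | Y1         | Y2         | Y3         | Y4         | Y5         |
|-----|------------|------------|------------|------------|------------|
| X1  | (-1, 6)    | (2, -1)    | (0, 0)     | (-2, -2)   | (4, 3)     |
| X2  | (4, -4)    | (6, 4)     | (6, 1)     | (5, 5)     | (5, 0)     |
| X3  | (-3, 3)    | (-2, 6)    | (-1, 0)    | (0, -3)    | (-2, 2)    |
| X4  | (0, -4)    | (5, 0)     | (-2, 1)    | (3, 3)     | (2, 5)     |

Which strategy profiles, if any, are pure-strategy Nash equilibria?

(X2, Y4)

A profile is a Nash equilibrium when each player is best-responding to the other.
Alice's best responses — vs Y1: X2 (payoff 4); vs Y2: X2 (payoff 6); vs Y3: X2 (payoff 6); vs Y4: X2 (payoff 5); vs Y5: X2 (payoff 5).
Bob's best responses — vs X1: Y1 (payoff 6); vs X2: Y4 (payoff 5); vs X3: Y2 (payoff 6); vs X4: Y5 (payoff 5).
The only mutual best response is (X2, Y4); neither player gains by switching there.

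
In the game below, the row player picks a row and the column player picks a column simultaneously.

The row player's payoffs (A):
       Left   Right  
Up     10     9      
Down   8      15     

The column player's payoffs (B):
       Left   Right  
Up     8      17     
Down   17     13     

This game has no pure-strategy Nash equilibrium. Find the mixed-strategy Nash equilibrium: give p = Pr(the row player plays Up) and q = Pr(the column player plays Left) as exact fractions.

In a mixed NE each player is indifferent between their pure strategies, so the opponent's mix sets the indifference.
The column player indifferent between Left and Right: p·8 + (1−p)·17 = p·17 + (1−p)·13 ⟹ 17 + (-9)p = 13 + 4p ⟹ p = 4/13.
The row player indifferent between Up and Down: q·10 + (1−q)·9 = q·8 + (1−q)·15 ⟹ 9 + 1q = 15 + (-7)q ⟹ q = 3/4.

p = 4/13, q = 3/4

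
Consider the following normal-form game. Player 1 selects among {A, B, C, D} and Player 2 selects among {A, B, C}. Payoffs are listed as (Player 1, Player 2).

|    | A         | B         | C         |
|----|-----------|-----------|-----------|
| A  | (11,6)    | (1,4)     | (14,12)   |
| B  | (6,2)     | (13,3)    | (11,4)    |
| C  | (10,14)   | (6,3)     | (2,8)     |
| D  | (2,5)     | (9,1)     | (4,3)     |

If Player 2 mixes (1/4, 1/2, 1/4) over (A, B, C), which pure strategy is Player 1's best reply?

B

Compute Player 1's expected payoff from each pure strategy against the given mix.
A: (1/4)·11 + (1/2)·1 + (1/4)·14 = 27/4
B: (1/4)·6 + (1/2)·13 + (1/4)·11 = 43/4
C: (1/4)·10 + (1/2)·6 + (1/4)·2 = 6
D: (1/4)·2 + (1/2)·9 + (1/4)·4 = 6
Highest expected payoff is 43/4, from B.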